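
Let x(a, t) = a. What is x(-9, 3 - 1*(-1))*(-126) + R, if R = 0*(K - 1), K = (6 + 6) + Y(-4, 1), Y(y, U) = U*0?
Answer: 1134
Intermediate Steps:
Y(y, U) = 0
K = 12 (K = (6 + 6) + 0 = 12 + 0 = 12)
R = 0 (R = 0*(12 - 1) = 0*11 = 0)
x(-9, 3 - 1*(-1))*(-126) + R = -9*(-126) + 0 = 1134 + 0 = 1134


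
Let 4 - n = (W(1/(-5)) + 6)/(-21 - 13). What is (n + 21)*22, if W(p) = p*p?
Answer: 235411/425 ≈ 553.91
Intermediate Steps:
W(p) = p**2
n = 3551/850 (n = 4 - ((1/(-5))**2 + 6)/(-21 - 13) = 4 - ((-1/5)**2 + 6)/(-34) = 4 - (1/25 + 6)*(-1)/34 = 4 - 151*(-1)/(25*34) = 4 - 1*(-151/850) = 4 + 151/850 = 3551/850 ≈ 4.1776)
(n + 21)*22 = (3551/850 + 21)*22 = (21401/850)*22 = 235411/425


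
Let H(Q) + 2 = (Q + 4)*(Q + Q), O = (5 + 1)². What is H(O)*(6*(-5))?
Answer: -86340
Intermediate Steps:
O = 36 (O = 6² = 36)
H(Q) = -2 + 2*Q*(4 + Q) (H(Q) = -2 + (Q + 4)*(Q + Q) = -2 + (4 + Q)*(2*Q) = -2 + 2*Q*(4 + Q))
H(O)*(6*(-5)) = (-2 + 2*36² + 8*36)*(6*(-5)) = (-2 + 2*1296 + 288)*(-30) = (-2 + 2592 + 288)*(-30) = 2878*(-30) = -86340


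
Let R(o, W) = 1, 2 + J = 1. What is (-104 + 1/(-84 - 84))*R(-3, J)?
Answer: -17473/168 ≈ -104.01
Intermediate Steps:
J = -1 (J = -2 + 1 = -1)
(-104 + 1/(-84 - 84))*R(-3, J) = (-104 + 1/(-84 - 84))*1 = (-104 + 1/(-168))*1 = (-104 - 1/168)*1 = -17473/168*1 = -17473/168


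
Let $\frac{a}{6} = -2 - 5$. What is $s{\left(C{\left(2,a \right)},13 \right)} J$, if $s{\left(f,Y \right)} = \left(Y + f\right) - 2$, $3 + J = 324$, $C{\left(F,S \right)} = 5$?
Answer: $5136$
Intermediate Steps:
$a = -42$ ($a = 6 \left(-2 - 5\right) = 6 \left(-7\right) = -42$)
$J = 321$ ($J = -3 + 324 = 321$)
$s{\left(f,Y \right)} = -2 + Y + f$
$s{\left(C{\left(2,a \right)},13 \right)} J = \left(-2 + 13 + 5\right) 321 = 16 \cdot 321 = 5136$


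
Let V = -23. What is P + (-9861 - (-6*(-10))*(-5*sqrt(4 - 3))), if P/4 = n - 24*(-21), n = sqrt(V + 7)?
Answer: -7545 + 16*I ≈ -7545.0 + 16.0*I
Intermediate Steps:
n = 4*I (n = sqrt(-23 + 7) = sqrt(-16) = 4*I ≈ 4.0*I)
P = 2016 + 16*I (P = 4*(4*I - 24*(-21)) = 4*(4*I + 504) = 4*(504 + 4*I) = 2016 + 16*I ≈ 2016.0 + 16.0*I)
P + (-9861 - (-6*(-10))*(-5*sqrt(4 - 3))) = (2016 + 16*I) + (-9861 - (-6*(-10))*(-5*sqrt(4 - 3))) = (2016 + 16*I) + (-9861 - 60*(-5*sqrt(1))) = (2016 + 16*I) + (-9861 - 60*(-5*1)) = (2016 + 16*I) + (-9861 - 60*(-5)) = (2016 + 16*I) + (-9861 - 1*(-300)) = (2016 + 16*I) + (-9861 + 300) = (2016 + 16*I) - 9561 = -7545 + 16*I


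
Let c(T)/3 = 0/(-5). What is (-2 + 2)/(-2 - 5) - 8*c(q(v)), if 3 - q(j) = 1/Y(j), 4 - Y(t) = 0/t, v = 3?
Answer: 0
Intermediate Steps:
Y(t) = 4 (Y(t) = 4 - 0/t = 4 - 1*0 = 4 + 0 = 4)
q(j) = 11/4 (q(j) = 3 - 1/4 = 3 - 1*¼ = 3 - ¼ = 11/4)
c(T) = 0 (c(T) = 3*(0/(-5)) = 3*(0*(-⅕)) = 3*0 = 0)
(-2 + 2)/(-2 - 5) - 8*c(q(v)) = (-2 + 2)/(-2 - 5) - 8*0 = 0/(-7) + 0 = 0*(-⅐) + 0 = 0 + 0 = 0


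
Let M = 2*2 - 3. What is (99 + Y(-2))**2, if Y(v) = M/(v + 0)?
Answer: 38809/4 ≈ 9702.3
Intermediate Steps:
M = 1 (M = 4 - 3 = 1)
Y(v) = 1/v (Y(v) = 1/(v + 0) = 1/v)
(99 + Y(-2))**2 = (99 + 1/(-2))**2 = (99 - 1/2)**2 = (197/2)**2 = 38809/4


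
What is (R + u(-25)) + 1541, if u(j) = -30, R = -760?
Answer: 751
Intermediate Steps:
(R + u(-25)) + 1541 = (-760 - 30) + 1541 = -790 + 1541 = 751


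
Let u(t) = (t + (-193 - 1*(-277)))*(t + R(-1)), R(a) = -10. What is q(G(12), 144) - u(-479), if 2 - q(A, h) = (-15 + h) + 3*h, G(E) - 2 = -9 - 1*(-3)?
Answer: -193714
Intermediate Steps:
G(E) = -4 (G(E) = 2 + (-9 - 1*(-3)) = 2 + (-9 + 3) = 2 - 6 = -4)
u(t) = (-10 + t)*(84 + t) (u(t) = (t + (-193 - 1*(-277)))*(t - 10) = (t + (-193 + 277))*(-10 + t) = (t + 84)*(-10 + t) = (84 + t)*(-10 + t) = (-10 + t)*(84 + t))
q(A, h) = 17 - 4*h (q(A, h) = 2 - ((-15 + h) + 3*h) = 2 - (-15 + 4*h) = 2 + (15 - 4*h) = 17 - 4*h)
q(G(12), 144) - u(-479) = (17 - 4*144) - (-840 + (-479)² + 74*(-479)) = (17 - 576) - (-840 + 229441 - 35446) = -559 - 1*193155 = -559 - 193155 = -193714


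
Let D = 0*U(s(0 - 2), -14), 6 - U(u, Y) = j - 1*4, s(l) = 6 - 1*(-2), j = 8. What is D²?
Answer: 0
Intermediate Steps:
s(l) = 8 (s(l) = 6 + 2 = 8)
U(u, Y) = 2 (U(u, Y) = 6 - (8 - 1*4) = 6 - (8 - 4) = 6 - 1*4 = 6 - 4 = 2)
D = 0 (D = 0*2 = 0)
D² = 0² = 0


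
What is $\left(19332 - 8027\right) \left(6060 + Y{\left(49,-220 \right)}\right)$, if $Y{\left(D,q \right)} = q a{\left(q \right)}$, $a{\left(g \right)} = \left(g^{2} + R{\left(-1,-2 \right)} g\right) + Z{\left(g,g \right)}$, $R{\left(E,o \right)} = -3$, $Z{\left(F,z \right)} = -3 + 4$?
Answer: $-121951104800$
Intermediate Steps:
$Z{\left(F,z \right)} = 1$
$a{\left(g \right)} = 1 + g^{2} - 3 g$ ($a{\left(g \right)} = \left(g^{2} - 3 g\right) + 1 = 1 + g^{2} - 3 g$)
$Y{\left(D,q \right)} = q \left(1 + q^{2} - 3 q\right)$
$\left(19332 - 8027\right) \left(6060 + Y{\left(49,-220 \right)}\right) = \left(19332 - 8027\right) \left(6060 - 220 \left(1 + \left(-220\right)^{2} - -660\right)\right) = 11305 \left(6060 - 220 \left(1 + 48400 + 660\right)\right) = 11305 \left(6060 - 10793420\right) = 11305 \left(-10787360\right) = -121951104800$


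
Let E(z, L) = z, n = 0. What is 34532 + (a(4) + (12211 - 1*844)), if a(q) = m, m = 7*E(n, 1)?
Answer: 45899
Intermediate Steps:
m = 0 (m = 7*0 = 0)
a(q) = 0
34532 + (a(4) + (12211 - 1*844)) = 34532 + (0 + (12211 - 1*844)) = 34532 + (0 + (12211 - 844)) = 34532 + (0 + 11367) = 34532 + 11367 = 45899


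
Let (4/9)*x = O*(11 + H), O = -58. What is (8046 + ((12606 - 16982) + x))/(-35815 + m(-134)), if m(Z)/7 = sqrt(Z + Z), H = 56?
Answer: 363414805/2565454714 + 71029*I*sqrt(67)/1282727357 ≈ 0.14166 + 0.00045325*I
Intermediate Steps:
x = -17487/2 (x = 9*(-58*(11 + 56))/4 = 9*(-58*67)/4 = (9/4)*(-3886) = -17487/2 ≈ -8743.5)
m(Z) = 7*sqrt(2)*sqrt(Z) (m(Z) = 7*sqrt(Z + Z) = 7*sqrt(2*Z) = 7*(sqrt(2)*sqrt(Z)) = 7*sqrt(2)*sqrt(Z))
(8046 + ((12606 - 16982) + x))/(-35815 + m(-134)) = (8046 + ((12606 - 16982) - 17487/2))/(-35815 + 7*sqrt(2)*sqrt(-134)) = (8046 + (-4376 - 17487/2))/(-35815 + 7*sqrt(2)*(I*sqrt(134))) = (8046 - 26239/2)/(-35815 + 14*I*sqrt(67)) = -10147/(2*(-35815 + 14*I*sqrt(67)))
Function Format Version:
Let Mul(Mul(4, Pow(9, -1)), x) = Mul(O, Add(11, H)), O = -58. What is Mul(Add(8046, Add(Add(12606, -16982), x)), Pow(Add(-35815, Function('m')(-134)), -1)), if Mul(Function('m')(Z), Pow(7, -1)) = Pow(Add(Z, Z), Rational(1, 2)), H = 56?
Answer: Add(Rational(363414805, 2565454714), Mul(Rational(71029, 1282727357), I, Pow(67, Rational(1, 2)))) ≈ Add(0.14166, Mul(0.00045325, I))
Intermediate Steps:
x = Rational(-17487, 2) (x = Mul(Rational(9, 4), Mul(-58, Add(11, 56))) = Mul(Rational(9, 4), Mul(-58, 67)) = Mul(Rational(9, 4), -3886) = Rational(-17487, 2) ≈ -8743.5)
Function('m')(Z) = Mul(7, Pow(2, Rational(1, 2)), Pow(Z, Rational(1, 2))) (Function('m')(Z) = Mul(7, Pow(Add(Z, Z), Rational(1, 2))) = Mul(7, Pow(Mul(2, Z), Rational(1, 2))) = Mul(7, Mul(Pow(2, Rational(1, 2)), Pow(Z, Rational(1, 2)))) = Mul(7, Pow(2, Rational(1, 2)), Pow(Z, Rational(1, 2))))
Mul(Add(8046, Add(Add(12606, -16982), x)), Pow(Add(-35815, Function('m')(-134)), -1)) = Mul(Add(8046, Add(Add(12606, -16982), Rational(-17487, 2))), Pow(Add(-35815, Mul(7, Pow(2, Rational(1, 2)), Pow(-134, Rational(1, 2)))), -1)) = Mul(Add(8046, Add(-4376, Rational(-17487, 2))), Pow(Add(-35815, Mul(7, Pow(2, Rational(1, 2)), Mul(I, Pow(134, Rational(1, 2))))), -1)) = Mul(Add(8046, Rational(-26239, 2)), Pow(Add(-35815, Mul(14, I, Pow(67, Rational(1, 2)))), -1)) = Mul(Rational(-10147, 2), Pow(Add(-35815, Mul(14, I, Pow(67, Rational(1, 2)))), -1))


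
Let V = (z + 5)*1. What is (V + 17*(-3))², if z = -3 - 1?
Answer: 2500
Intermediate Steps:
z = -4
V = 1 (V = (-4 + 5)*1 = 1*1 = 1)
(V + 17*(-3))² = (1 + 17*(-3))² = (1 - 51)² = (-50)² = 2500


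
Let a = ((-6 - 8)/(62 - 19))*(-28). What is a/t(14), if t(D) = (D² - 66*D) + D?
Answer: -28/2193 ≈ -0.012768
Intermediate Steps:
t(D) = D² - 65*D
a = 392/43 (a = -14/43*(-28) = 392/43 ≈ 9.1163)
a/t(14) = 392/(43*((14*(-65 + 14)))) = 392/(43*((14*(-51)))) = (392/43)/(-714) = (392/43)*(-1/714) = -28/2193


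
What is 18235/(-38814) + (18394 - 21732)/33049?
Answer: -732209647/1282763886 ≈ -0.57081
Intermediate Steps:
18235/(-38814) + (18394 - 21732)/33049 = 18235*(-1/38814) - 3338*1/33049 = -18235/38814 - 3338/33049 = -732209647/1282763886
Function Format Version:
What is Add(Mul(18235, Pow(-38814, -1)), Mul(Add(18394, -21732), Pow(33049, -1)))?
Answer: Rational(-732209647, 1282763886) ≈ -0.57081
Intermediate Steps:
Add(Mul(18235, Pow(-38814, -1)), Mul(Add(18394, -21732), Pow(33049, -1))) = Add(Mul(18235, Rational(-1, 38814)), Mul(-3338, Rational(1, 33049))) = Add(Rational(-18235, 38814), Rational(-3338, 33049)) = Rational(-732209647, 1282763886)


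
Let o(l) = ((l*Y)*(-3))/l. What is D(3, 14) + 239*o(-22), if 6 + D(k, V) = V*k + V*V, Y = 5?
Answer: -3353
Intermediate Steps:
D(k, V) = -6 + V² + V*k (D(k, V) = -6 + (V*k + V*V) = -6 + (V*k + V²) = -6 + (V² + V*k) = -6 + V² + V*k)
o(l) = -15 (o(l) = ((l*5)*(-3))/l = ((5*l)*(-3))/l = (-15*l)/l = -15)
D(3, 14) + 239*o(-22) = (-6 + 14² + 14*3) + 239*(-15) = (-6 + 196 + 42) - 3585 = 232 - 3585 = -3353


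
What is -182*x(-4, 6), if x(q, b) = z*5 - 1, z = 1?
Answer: -728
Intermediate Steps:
x(q, b) = 4 (x(q, b) = 1*5 - 1 = 5 - 1 = 4)
-182*x(-4, 6) = -182*4 = -728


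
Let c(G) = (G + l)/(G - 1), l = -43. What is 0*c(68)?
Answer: 0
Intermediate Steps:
c(G) = (-43 + G)/(-1 + G) (c(G) = (G - 43)/(G - 1) = (-43 + G)/(-1 + G))
0*c(68) = 0*((-43 + 68)/(-1 + 68)) = 0*(25/67) = 0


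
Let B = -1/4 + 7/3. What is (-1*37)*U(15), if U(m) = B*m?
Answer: -4625/4 ≈ -1156.3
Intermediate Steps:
B = 25/12 (B = -1*¼ + 7*(⅓) = -¼ + 7/3 = 25/12 ≈ 2.0833)
U(m) = 25*m/12
(-1*37)*U(15) = (-1*37)*((25/12)*15) = -37*125/4 = -4625/4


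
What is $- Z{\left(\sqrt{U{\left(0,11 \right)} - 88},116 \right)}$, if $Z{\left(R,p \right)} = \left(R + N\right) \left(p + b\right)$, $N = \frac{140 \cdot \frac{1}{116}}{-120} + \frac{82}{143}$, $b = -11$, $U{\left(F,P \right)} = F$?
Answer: $- \frac{1962485}{33176} - 210 i \sqrt{22} \approx -59.154 - 984.99 i$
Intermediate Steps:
$N = \frac{56071}{99528}$ ($N = 140 \cdot \frac{1}{116} \left(- \frac{1}{120}\right) + 82 \cdot \frac{1}{143} = \frac{35}{29} \left(- \frac{1}{120}\right) + \frac{82}{143} = - \frac{7}{696} + \frac{82}{143} = \frac{56071}{99528} \approx 0.56337$)
$Z{\left(R,p \right)} = \left(-11 + p\right) \left(\frac{56071}{99528} + R\right)$ ($Z{\left(R,p \right)} = \left(R + \frac{56071}{99528}\right) \left(p - 11\right) = \left(\frac{56071}{99528} + R\right) \left(-11 + p\right) = \left(-11 + p\right) \left(\frac{56071}{99528} + R\right)$)
$- Z{\left(\sqrt{U{\left(0,11 \right)} - 88},116 \right)} = - (- \frac{56071}{9048} - 11 \sqrt{0 - 88} + \frac{56071}{99528} \cdot 116 + \sqrt{0 - 88} \cdot 116) = - (- \frac{56071}{9048} - 11 \sqrt{-88} + \frac{56071}{858} + \sqrt{-88} \cdot 116) = - (- \frac{56071}{9048} - 11 \cdot 2 i \sqrt{22} + \frac{56071}{858} + 2 i \sqrt{22} \cdot 116) = - (- \frac{56071}{9048} - 22 i \sqrt{22} + \frac{56071}{858} + 232 i \sqrt{22}) = - (\frac{1962485}{33176} + 210 i \sqrt{22}) = - \frac{1962485}{33176} - 210 i \sqrt{22}$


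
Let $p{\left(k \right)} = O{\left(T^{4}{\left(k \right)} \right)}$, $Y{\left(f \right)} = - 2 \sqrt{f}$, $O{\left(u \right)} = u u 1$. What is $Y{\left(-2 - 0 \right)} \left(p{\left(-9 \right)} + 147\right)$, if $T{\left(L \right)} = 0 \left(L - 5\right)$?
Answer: $- 294 i \sqrt{2} \approx - 415.78 i$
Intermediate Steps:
$T{\left(L \right)} = 0$ ($T{\left(L \right)} = 0 \left(-5 + L\right) = 0$)
$O{\left(u \right)} = u^{2}$ ($O{\left(u \right)} = u^{2} \cdot 1 = u^{2}$)
$p{\left(k \right)} = 0$ ($p{\left(k \right)} = \left(0^{4}\right)^{2} = 0^{2} = 0$)
$Y{\left(-2 - 0 \right)} \left(p{\left(-9 \right)} + 147\right) = - 2 \sqrt{-2 - 0} \left(0 + 147\right) = - 2 \sqrt{-2 + 0} \cdot 147 = - 2 \sqrt{-2} \cdot 147 = - 2 i \sqrt{2} \cdot 147 = - 294 i \sqrt{2}$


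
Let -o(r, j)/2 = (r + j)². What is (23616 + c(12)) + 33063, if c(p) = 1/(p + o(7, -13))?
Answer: 3400739/60 ≈ 56679.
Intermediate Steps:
o(r, j) = -2*(j + r)² (o(r, j) = -2*(r + j)² = -2*(j + r)²)
c(p) = 1/(-72 + p) (c(p) = 1/(p - 2*(-13 + 7)²) = 1/(p - 2*(-6)²) = 1/(p - 2*36) = 1/(p - 72) = 1/(-72 + p))
(23616 + c(12)) + 33063 = (23616 + 1/(-72 + 12)) + 33063 = (23616 + 1/(-60)) + 33063 = (23616 - 1/60) + 33063 = 1416959/60 + 33063 = 3400739/60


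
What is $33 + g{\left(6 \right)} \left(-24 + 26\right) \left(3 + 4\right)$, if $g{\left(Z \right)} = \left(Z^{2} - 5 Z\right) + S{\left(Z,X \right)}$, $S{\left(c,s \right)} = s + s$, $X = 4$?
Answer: $229$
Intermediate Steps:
$S{\left(c,s \right)} = 2 s$
$g{\left(Z \right)} = 8 + Z^{2} - 5 Z$ ($g{\left(Z \right)} = \left(Z^{2} - 5 Z\right) + 2 \cdot 4 = \left(Z^{2} - 5 Z\right) + 8 = 8 + Z^{2} - 5 Z$)
$33 + g{\left(6 \right)} \left(-24 + 26\right) \left(3 + 4\right) = 33 + \left(8 + 6^{2} - 30\right) \left(-24 + 26\right) \left(3 + 4\right) = 33 + \left(8 + 36 - 30\right) 2 \cdot 7 = 33 + 14 \cdot 14 = 33 + 196 = 229$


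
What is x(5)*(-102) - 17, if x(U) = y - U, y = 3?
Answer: 187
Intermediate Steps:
x(U) = 3 - U
x(5)*(-102) - 17 = (3 - 1*5)*(-102) - 17 = (3 - 5)*(-102) - 17 = -2*(-102) - 17 = 204 - 17 = 187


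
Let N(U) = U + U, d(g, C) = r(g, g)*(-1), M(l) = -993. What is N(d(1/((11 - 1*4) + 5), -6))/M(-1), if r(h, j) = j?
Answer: 1/5958 ≈ 0.00016784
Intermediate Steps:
d(g, C) = -g (d(g, C) = g*(-1) = -g)
N(U) = 2*U
N(d(1/((11 - 1*4) + 5), -6))/M(-1) = (2*(-1/((11 - 1*4) + 5)))/(-993) = (2*(-1/((11 - 4) + 5)))*(-1/993) = (2*(-1/(7 + 5)))*(-1/993) = (2*(-1/12))*(-1/993) = -⅙*(-1/993) = 1/5958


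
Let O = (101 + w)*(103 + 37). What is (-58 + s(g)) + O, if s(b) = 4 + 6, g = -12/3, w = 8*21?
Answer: 37612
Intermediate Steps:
w = 168
O = 37660 (O = (101 + 168)*(103 + 37) = 269*140 = 37660)
g = -4 (g = -12*⅓ = -4)
s(b) = 10
(-58 + s(g)) + O = (-58 + 10) + 37660 = -48 + 37660 = 37612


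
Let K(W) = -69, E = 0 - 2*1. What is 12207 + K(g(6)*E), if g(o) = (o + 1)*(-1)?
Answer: 12138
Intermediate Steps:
g(o) = -1 - o (g(o) = (1 + o)*(-1) = -1 - o)
E = -2 (E = 0 - 2 = -2)
12207 + K(g(6)*E) = 12207 - 69 = 12138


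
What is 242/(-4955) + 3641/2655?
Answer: 3479729/2631105 ≈ 1.3225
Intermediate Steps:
242/(-4955) + 3641/2655 = 242*(-1/4955) + 3641*(1/2655) = -242/4955 + 3641/2655 = 3479729/2631105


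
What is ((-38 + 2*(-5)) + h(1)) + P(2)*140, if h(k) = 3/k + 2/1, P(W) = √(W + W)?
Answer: 237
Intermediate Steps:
P(W) = √2*√W (P(W) = √(2*W) = √2*√W)
h(k) = 2 + 3/k (h(k) = 3/k + 2*1 = 3/k + 2 = 2 + 3/k)
((-38 + 2*(-5)) + h(1)) + P(2)*140 = ((-38 + 2*(-5)) + (2 + 3/1)) + (√2*√2)*140 = ((-38 - 10) + (2 + 3*1)) + 2*140 = (-48 + (2 + 3)) + 280 = (-48 + 5) + 280 = -43 + 280 = 237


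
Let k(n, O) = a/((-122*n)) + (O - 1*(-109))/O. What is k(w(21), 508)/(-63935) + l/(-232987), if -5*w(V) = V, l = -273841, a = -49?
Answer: 1627591738738213/1384793960726580 ≈ 1.1753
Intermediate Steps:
w(V) = -V/5
k(n, O) = 49/(122*n) + (109 + O)/O (k(n, O) = -49*(-1/(122*n)) + (O - 1*(-109))/O = -(-49)/(122*n) + (O + 109)/O = 49/(122*n) + (109 + O)/O)
k(w(21), 508)/(-63935) + l/(-232987) = (1 + 109/508 + 49/(122*((-1/5*21))))/(-63935) - 273841/(-232987) = (1 + 109*(1/508) + 49/(122*(-21/5)))*(-1/63935) - 273841*(-1/232987) = (1 + 109/508 + (49/122)*(-5/21))*(-1/63935) + 273841/232987 = (1 + 109/508 - 35/366)*(-1/63935) + 273841/232987 = (104021/92964)*(-1/63935) + 273841/232987 = -104021/5943653340 + 273841/232987 = 1627591738738213/1384793960726580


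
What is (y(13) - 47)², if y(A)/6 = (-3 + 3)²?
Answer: 2209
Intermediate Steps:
y(A) = 0 (y(A) = 6*(-3 + 3)² = 6*0² = 6*0 = 0)
(y(13) - 47)² = (0 - 47)² = (-47)² = 2209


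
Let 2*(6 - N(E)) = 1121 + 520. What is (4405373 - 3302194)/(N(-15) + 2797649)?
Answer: 2206358/5593669 ≈ 0.39444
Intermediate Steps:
N(E) = -1629/2 (N(E) = 6 - (1121 + 520)/2 = 6 - ½*1641 = 6 - 1641/2 = -1629/2)
(4405373 - 3302194)/(N(-15) + 2797649) = (4405373 - 3302194)/(-1629/2 + 2797649) = 1103179/(5593669/2) = 1103179*(2/5593669) = 2206358/5593669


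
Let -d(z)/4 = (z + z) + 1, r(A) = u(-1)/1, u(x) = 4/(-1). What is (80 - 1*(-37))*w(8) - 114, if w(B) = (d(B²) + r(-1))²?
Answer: 31636686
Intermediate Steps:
u(x) = -4 (u(x) = 4*(-1) = -4)
r(A) = -4 (r(A) = -4/1 = -4*1 = -4)
d(z) = -4 - 8*z (d(z) = -4*((z + z) + 1) = -4*(2*z + 1) = -4*(1 + 2*z) = -4 - 8*z)
w(B) = (-8 - 8*B²)² (w(B) = ((-4 - 8*B²) - 4)² = (-8 - 8*B²)²)
(80 - 1*(-37))*w(8) - 114 = (80 - 1*(-37))*(64*(1 + 8²)²) - 114 = (80 + 37)*(64*(1 + 64)²) - 114 = 117*(64*65²) - 114 = 117*(64*4225) - 114 = 117*270400 - 114 = 31636800 - 114 = 31636686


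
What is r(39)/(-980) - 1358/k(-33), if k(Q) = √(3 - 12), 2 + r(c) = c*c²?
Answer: -59317/980 + 1358*I/3 ≈ -60.528 + 452.67*I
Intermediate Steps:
r(c) = -2 + c³ (r(c) = -2 + c*c² = -2 + c³)
k(Q) = 3*I (k(Q) = √(-9) = 3*I)
r(39)/(-980) - 1358/k(-33) = (-2 + 39³)/(-980) - 1358*(-I/3) = (-2 + 59319)*(-1/980) - (-1358)*I/3 = 59317*(-1/980) + 1358*I/3 = -59317/980 + 1358*I/3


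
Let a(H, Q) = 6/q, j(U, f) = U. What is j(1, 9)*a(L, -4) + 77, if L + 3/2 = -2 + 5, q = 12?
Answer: 155/2 ≈ 77.500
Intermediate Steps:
L = 3/2 (L = -3/2 + (-2 + 5) = -3/2 + 3 = 3/2 ≈ 1.5000)
a(H, Q) = ½ (a(H, Q) = 6/12 = 6*(1/12) = ½)
j(1, 9)*a(L, -4) + 77 = 1*(½) + 77 = ½ + 77 = 155/2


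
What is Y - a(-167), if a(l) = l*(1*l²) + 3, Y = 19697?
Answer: 4677157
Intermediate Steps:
a(l) = 3 + l³ (a(l) = l*l² + 3 = l³ + 3 = 3 + l³)
Y - a(-167) = 19697 - (3 + (-167)³) = 19697 - (3 - 4657463) = 19697 - 1*(-4657460) = 19697 + 4657460 = 4677157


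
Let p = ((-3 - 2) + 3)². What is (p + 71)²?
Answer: 5625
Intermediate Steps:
p = 4 (p = (-5 + 3)² = (-2)² = 4)
(p + 71)² = (4 + 71)² = 75² = 5625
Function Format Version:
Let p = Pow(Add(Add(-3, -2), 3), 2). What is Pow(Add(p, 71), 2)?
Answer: 5625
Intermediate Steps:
p = 4 (p = Pow(Add(-5, 3), 2) = Pow(-2, 2) = 4)
Pow(Add(p, 71), 2) = Pow(Add(4, 71), 2) = Pow(75, 2) = 5625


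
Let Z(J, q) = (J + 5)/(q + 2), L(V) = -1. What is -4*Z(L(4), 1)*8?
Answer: -128/3 ≈ -42.667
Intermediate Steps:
Z(J, q) = (5 + J)/(2 + q)
-4*Z(L(4), 1)*8 = -4*(5 - 1)/(2 + 1)*8 = -4*4/3*8 = -16/3*8 = -128/3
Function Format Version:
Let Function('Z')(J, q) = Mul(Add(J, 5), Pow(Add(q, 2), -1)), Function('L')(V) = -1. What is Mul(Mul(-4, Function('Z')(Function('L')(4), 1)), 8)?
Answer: Rational(-128, 3) ≈ -42.667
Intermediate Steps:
Function('Z')(J, q) = Mul(Pow(Add(2, q), -1), Add(5, J)) (Function('Z')(J, q) = Mul(Add(5, J), Pow(Add(2, q), -1)) = Mul(Pow(Add(2, q), -1), Add(5, J)))
Mul(Mul(-4, Function('Z')(Function('L')(4), 1)), 8) = Mul(Mul(-4, Mul(Pow(Add(2, 1), -1), Add(5, -1))), 8) = Mul(Mul(-4, Mul(Pow(3, -1), 4)), 8) = Mul(Mul(-4, Mul(Rational(1, 3), 4)), 8) = Mul(Mul(-4, Rational(4, 3)), 8) = Mul(Rational(-16, 3), 8) = Rational(-128, 3)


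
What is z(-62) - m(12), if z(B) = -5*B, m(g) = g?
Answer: 298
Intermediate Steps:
z(-62) - m(12) = -5*(-62) - 1*12 = 310 - 12 = 298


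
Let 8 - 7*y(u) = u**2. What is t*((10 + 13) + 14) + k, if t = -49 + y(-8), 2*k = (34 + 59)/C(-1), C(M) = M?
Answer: -4311/2 ≈ -2155.5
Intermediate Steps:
y(u) = 8/7 - u**2/7
k = -93/2 (k = ((34 + 59)/(-1))/2 = (93*(-1))/2 = (1/2)*(-93) = -93/2 ≈ -46.500)
t = -57 (t = -49 + (8/7 - 1/7*(-8)**2) = -49 + (8/7 - 1/7*64) = -49 + (8/7 - 64/7) = -49 - 8 = -57)
t*((10 + 13) + 14) + k = -57*((10 + 13) + 14) - 93/2 = -57*(23 + 14) - 93/2 = -57*37 - 93/2 = -2109 - 93/2 = -4311/2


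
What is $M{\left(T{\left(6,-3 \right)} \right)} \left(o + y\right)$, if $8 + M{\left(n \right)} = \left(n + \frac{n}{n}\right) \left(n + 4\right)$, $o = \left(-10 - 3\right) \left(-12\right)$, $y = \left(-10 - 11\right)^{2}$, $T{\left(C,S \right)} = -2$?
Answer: $-5970$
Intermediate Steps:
$y = 441$ ($y = \left(-21\right)^{2} = 441$)
$o = 156$ ($o = \left(-10 - 3\right) \left(-12\right) = \left(-13\right) \left(-12\right) = 156$)
$M{\left(n \right)} = -8 + \left(1 + n\right) \left(4 + n\right)$ ($M{\left(n \right)} = -8 + \left(n + \frac{n}{n}\right) \left(n + 4\right) = -8 + \left(n + 1\right) \left(4 + n\right) = -8 + \left(1 + n\right) \left(4 + n\right)$)
$M{\left(T{\left(6,-3 \right)} \right)} \left(o + y\right) = \left(-4 + \left(-2\right)^{2} + 5 \left(-2\right)\right) \left(156 + 441\right) = \left(-4 + 4 - 10\right) 597 = \left(-10\right) 597 = -5970$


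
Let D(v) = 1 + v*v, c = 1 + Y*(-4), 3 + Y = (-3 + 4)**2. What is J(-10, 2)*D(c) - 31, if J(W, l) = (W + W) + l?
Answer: -1507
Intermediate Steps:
Y = -2 (Y = -3 + (-3 + 4)**2 = -3 + 1**2 = -3 + 1 = -2)
J(W, l) = l + 2*W (J(W, l) = 2*W + l = l + 2*W)
c = 9 (c = 1 - 2*(-4) = 1 + 8 = 9)
D(v) = 1 + v**2
J(-10, 2)*D(c) - 31 = (2 + 2*(-10))*(1 + 9**2) - 31 = (2 - 20)*(1 + 81) - 31 = -18*82 - 31 = -1476 - 31 = -1507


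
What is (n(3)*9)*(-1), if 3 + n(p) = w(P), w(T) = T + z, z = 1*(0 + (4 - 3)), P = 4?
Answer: -18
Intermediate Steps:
z = 1 (z = 1*(0 + 1) = 1*1 = 1)
w(T) = 1 + T (w(T) = T + 1 = 1 + T)
n(p) = 2 (n(p) = -3 + (1 + 4) = -3 + 5 = 2)
(n(3)*9)*(-1) = (2*9)*(-1) = 18*(-1) = -18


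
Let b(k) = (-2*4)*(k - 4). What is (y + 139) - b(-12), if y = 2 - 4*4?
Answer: -3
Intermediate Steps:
b(k) = 32 - 8*k (b(k) = -8*(-4 + k) = 32 - 8*k)
y = -14 (y = 2 - 16 = -14)
(y + 139) - b(-12) = (-14 + 139) - (32 - 8*(-12)) = 125 - (32 + 96) = 125 - 1*128 = 125 - 128 = -3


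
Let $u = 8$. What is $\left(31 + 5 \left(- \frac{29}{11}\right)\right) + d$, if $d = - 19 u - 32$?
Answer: $- \frac{1828}{11} \approx -166.18$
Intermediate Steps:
$d = -184$ ($d = \left(-19\right) 8 - 32 = -152 - 32 = -184$)
$\left(31 + 5 \left(- \frac{29}{11}\right)\right) + d = \left(31 + 5 \left(- \frac{29}{11}\right)\right) - 184 = \left(31 - \frac{145}{11}\right) - 184 = \frac{196}{11} - 184 = - \frac{1828}{11}$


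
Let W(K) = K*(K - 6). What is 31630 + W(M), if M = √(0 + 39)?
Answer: 31669 - 6*√39 ≈ 31632.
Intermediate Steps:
M = √39 ≈ 6.2450
W(K) = K*(-6 + K)
31630 + W(M) = 31630 + √39*(-6 + √39)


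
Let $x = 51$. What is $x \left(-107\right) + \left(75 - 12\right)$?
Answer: $-5394$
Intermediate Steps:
$x \left(-107\right) + \left(75 - 12\right) = 51 \left(-107\right) + \left(75 - 12\right) = -5457 + \left(75 - 12\right) = -5457 + 63 = -5394$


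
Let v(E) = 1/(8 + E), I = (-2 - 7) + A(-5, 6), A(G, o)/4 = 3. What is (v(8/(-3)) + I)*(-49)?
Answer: -2499/16 ≈ -156.19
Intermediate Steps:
A(G, o) = 12 (A(G, o) = 4*3 = 12)
I = 3 (I = (-2 - 7) + 12 = -9 + 12 = 3)
(v(8/(-3)) + I)*(-49) = (1/(8 + 8/(-3)) + 3)*(-49) = (1/(8 + 8*(-⅓)) + 3)*(-49) = (1/(8 - 8/3) + 3)*(-49) = (1/(16/3) + 3)*(-49) = (3/16 + 3)*(-49) = (51/16)*(-49) = -2499/16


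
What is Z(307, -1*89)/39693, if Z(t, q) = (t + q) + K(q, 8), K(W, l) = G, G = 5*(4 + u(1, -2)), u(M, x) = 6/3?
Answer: 248/39693 ≈ 0.0062480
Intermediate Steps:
u(M, x) = 2 (u(M, x) = 6*(1/3) = 2)
G = 30 (G = 5*(4 + 2) = 5*6 = 30)
K(W, l) = 30
Z(t, q) = 30 + q + t (Z(t, q) = (t + q) + 30 = (q + t) + 30 = 30 + q + t)
Z(307, -1*89)/39693 = (30 - 1*89 + 307)/39693 = (30 - 89 + 307)*(1/39693) = 248*(1/39693) = 248/39693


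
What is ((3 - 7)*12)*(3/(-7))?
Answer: 144/7 ≈ 20.571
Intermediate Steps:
((3 - 7)*12)*(3/(-7)) = (-4*12)*(3*(-1/7)) = -48*(-3/7) = 144/7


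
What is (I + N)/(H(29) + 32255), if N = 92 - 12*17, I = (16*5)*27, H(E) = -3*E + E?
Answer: 2048/32197 ≈ 0.063608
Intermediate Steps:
H(E) = -2*E
I = 2160 (I = 80*27 = 2160)
N = -112 (N = 92 - 204 = -112)
(I + N)/(H(29) + 32255) = (2160 - 112)/(-2*29 + 32255) = 2048/(-58 + 32255) = 2048/32197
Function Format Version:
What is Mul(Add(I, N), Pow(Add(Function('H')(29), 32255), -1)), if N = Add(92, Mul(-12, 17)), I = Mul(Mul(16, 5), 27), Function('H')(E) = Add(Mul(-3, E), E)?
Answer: Rational(2048, 32197) ≈ 0.063608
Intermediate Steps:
Function('H')(E) = Mul(-2, E)
I = 2160 (I = Mul(80, 27) = 2160)
N = -112 (N = Add(92, -204) = -112)
Mul(Add(I, N), Pow(Add(Function('H')(29), 32255), -1)) = Mul(Add(2160, -112), Pow(Add(Mul(-2, 29), 32255), -1)) = Mul(2048, Pow(Add(-58, 32255), -1)) = Mul(2048, Pow(32197, -1)) = Mul(2048, Rational(1, 32197)) = Rational(2048, 32197)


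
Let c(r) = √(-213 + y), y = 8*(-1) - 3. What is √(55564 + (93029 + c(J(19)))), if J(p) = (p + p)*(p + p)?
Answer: √(148593 + 4*I*√14) ≈ 385.48 + 0.019*I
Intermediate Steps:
y = -11 (y = -8 - 3 = -11)
J(p) = 4*p² (J(p) = (2*p)*(2*p) = 4*p²)
c(r) = 4*I*√14 (c(r) = √(-213 - 11) = √(-224) = 4*I*√14)
√(55564 + (93029 + c(J(19)))) = √(55564 + (93029 + 4*I*√14)) = √(148593 + 4*I*√14)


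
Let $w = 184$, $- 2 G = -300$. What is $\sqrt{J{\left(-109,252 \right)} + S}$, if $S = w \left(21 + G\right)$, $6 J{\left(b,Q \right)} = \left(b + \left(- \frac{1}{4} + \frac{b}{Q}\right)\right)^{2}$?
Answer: $\frac{\sqrt{1195547694}}{189} \approx 182.95$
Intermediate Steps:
$G = 150$ ($G = \left(- \frac{1}{2}\right) \left(-300\right) = 150$)
$J{\left(b,Q \right)} = \frac{\left(- \frac{1}{4} + b + \frac{b}{Q}\right)^{2}}{6}$ ($J{\left(b,Q \right)} = \frac{\left(b + \left(- \frac{1}{4} + \frac{b}{Q}\right)\right)^{2}}{6} = \frac{\left(b + \left(\left(-1\right) \frac{1}{4} + \frac{b}{Q}\right)\right)^{2}}{6} = \frac{\left(b - \left(\frac{1}{4} - \frac{b}{Q}\right)\right)^{2}}{6} = \frac{\left(- \frac{1}{4} + b + \frac{b}{Q}\right)^{2}}{6}$)
$S = 31464$ ($S = 184 \left(21 + 150\right) = 184 \cdot 171 = 31464$)
$\sqrt{J{\left(-109,252 \right)} + S} = \sqrt{\frac{\left(\left(-1\right) 252 + 4 \left(-109\right) + 4 \cdot 252 \left(-109\right)\right)^{2}}{96 \cdot 63504} + 31464} = \sqrt{\frac{1}{96} \cdot \frac{1}{63504} \left(-252 - 436 - 109872\right)^{2} + 31464} = \sqrt{\frac{1}{96} \cdot \frac{1}{63504} \left(-110560\right)^{2} + 31464} = \sqrt{\frac{1}{96} \cdot \frac{1}{63504} \cdot 12223513600 + 31464} = \sqrt{\frac{23874050}{11907} + 31464} = \sqrt{\frac{398515898}{11907}} = \frac{\sqrt{1195547694}}{189}$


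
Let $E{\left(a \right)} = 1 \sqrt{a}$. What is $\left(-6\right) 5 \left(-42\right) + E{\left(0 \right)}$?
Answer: $1260$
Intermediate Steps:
$E{\left(a \right)} = \sqrt{a}$
$\left(-6\right) 5 \left(-42\right) + E{\left(0 \right)} = \left(-6\right) 5 \left(-42\right) + \sqrt{0} = \left(-30\right) \left(-42\right) + 0 = 1260 + 0 = 1260$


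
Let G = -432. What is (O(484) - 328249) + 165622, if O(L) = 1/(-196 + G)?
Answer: -102129757/628 ≈ -1.6263e+5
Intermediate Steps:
O(L) = -1/628 (O(L) = 1/(-196 - 432) = 1/(-628) = -1/628)
(O(484) - 328249) + 165622 = (-1/628 - 328249) + 165622 = -206140373/628 + 165622 = -102129757/628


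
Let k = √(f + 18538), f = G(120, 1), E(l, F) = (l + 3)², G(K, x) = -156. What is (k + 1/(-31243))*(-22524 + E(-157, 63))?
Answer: -1192/31243 + 1192*√18382 ≈ 1.6161e+5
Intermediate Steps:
E(l, F) = (3 + l)²
f = -156
k = √18382 (k = √(-156 + 18538) = √18382 ≈ 135.58)
(k + 1/(-31243))*(-22524 + E(-157, 63)) = (√18382 + 1/(-31243))*(-22524 + (3 - 157)²) = (√18382 - 1/31243)*(-22524 + (-154)²) = (-1/31243 + √18382)*(-22524 + 23716) = (-1/31243 + √18382)*1192 = -1192/31243 + 1192*√18382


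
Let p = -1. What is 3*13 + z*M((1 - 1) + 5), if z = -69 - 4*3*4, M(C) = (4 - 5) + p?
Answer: 273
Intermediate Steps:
M(C) = -2 (M(C) = (4 - 5) - 1 = -1 - 1 = -2)
z = -117 (z = -69 - 12*4 = -69 - 1*48 = -69 - 48 = -117)
3*13 + z*M((1 - 1) + 5) = 3*13 - 117*(-2) = 39 + 234 = 273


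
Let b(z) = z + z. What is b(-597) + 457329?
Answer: 456135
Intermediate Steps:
b(z) = 2*z
b(-597) + 457329 = 2*(-597) + 457329 = -1194 + 457329 = 456135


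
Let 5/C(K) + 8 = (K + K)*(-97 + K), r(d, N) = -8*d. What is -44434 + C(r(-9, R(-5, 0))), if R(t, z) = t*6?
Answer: -160317877/3608 ≈ -44434.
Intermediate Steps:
R(t, z) = 6*t
C(K) = 5/(-8 + 2*K*(-97 + K)) (C(K) = 5/(-8 + (K + K)*(-97 + K)) = 5/(-8 + (2*K)*(-97 + K)) = 5/(-8 + 2*K*(-97 + K)))
-44434 + C(r(-9, R(-5, 0))) = -44434 + 5/(2*(-4 + (-8*(-9))**2 - (-776)*(-9))) = -44434 + 5/(2*(-4 + 72**2 - 97*72)) = -44434 + 5/(2*(-4 + 5184 - 6984)) = -44434 + (5/2)/(-1804) = -44434 + (5/2)*(-1/1804) = -44434 - 5/3608 = -160317877/3608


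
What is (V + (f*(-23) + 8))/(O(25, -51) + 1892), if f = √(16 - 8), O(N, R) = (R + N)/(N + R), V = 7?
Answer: 5/631 - 46*√2/1893 ≈ -0.026442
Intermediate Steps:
O(N, R) = 1 (O(N, R) = (N + R)/(N + R) = 1)
f = 2*√2 (f = √8 = 2*√2 ≈ 2.8284)
(V + (f*(-23) + 8))/(O(25, -51) + 1892) = (7 + ((2*√2)*(-23) + 8))/(1 + 1892) = (7 + (-46*√2 + 8))/1893 = (7 + (8 - 46*√2))*(1/1893) = (15 - 46*√2)*(1/1893) = 5/631 - 46*√2/1893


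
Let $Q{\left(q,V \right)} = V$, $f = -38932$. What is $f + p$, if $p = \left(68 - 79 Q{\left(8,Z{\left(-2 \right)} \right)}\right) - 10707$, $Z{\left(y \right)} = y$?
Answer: $-49413$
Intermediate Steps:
$p = -10481$ ($p = \left(68 - -158\right) - 10707 = \left(68 + 158\right) - 10707 = 226 - 10707 = -10481$)
$f + p = -38932 - 10481 = -49413$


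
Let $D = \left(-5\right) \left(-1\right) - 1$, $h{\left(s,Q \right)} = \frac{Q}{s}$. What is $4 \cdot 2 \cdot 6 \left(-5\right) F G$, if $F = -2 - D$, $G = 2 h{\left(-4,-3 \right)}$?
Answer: $2160$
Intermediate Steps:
$D = 4$ ($D = 5 - 1 = 4$)
$G = \frac{3}{2}$ ($G = 2 \left(- \frac{3}{-4}\right) = 2 \left(\left(-3\right) \left(- \frac{1}{4}\right)\right) = 2 \cdot \frac{3}{4} = \frac{3}{2} \approx 1.5$)
$F = -6$ ($F = -2 - 4 = -6$)
$4 \cdot 2 \cdot 6 \left(-5\right) F G = 4 \cdot 2 \cdot 6 \left(-5\right) \left(\left(-6\right) \frac{3}{2}\right) = 8 \cdot 6 \left(-5\right) \left(-9\right) = 48 \left(-5\right) \left(-9\right) = \left(-240\right) \left(-9\right) = 2160$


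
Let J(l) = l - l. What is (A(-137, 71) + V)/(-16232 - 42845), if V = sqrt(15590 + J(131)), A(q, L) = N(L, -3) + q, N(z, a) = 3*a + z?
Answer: 75/59077 - sqrt(15590)/59077 ≈ -0.00084398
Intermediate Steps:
J(l) = 0
N(z, a) = z + 3*a
A(q, L) = -9 + L + q (A(q, L) = (L + 3*(-3)) + q = (L - 9) + q = (-9 + L) + q = -9 + L + q)
V = sqrt(15590) (V = sqrt(15590 + 0) = sqrt(15590) ≈ 124.86)
(A(-137, 71) + V)/(-16232 - 42845) = ((-9 + 71 - 137) + sqrt(15590))/(-16232 - 42845) = (-75 + sqrt(15590))/(-59077) = (-75 + sqrt(15590))*(-1/59077) = 75/59077 - sqrt(15590)/59077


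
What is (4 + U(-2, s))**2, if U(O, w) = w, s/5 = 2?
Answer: 196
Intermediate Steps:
s = 10 (s = 5*2 = 10)
(4 + U(-2, s))**2 = (4 + 10)**2 = 14**2 = 196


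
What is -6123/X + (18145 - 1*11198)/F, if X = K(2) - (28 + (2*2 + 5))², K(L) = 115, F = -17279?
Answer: 32362593/7222622 ≈ 4.4807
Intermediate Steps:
X = -1254 (X = 115 - (28 + (2*2 + 5))² = 115 - (28 + (4 + 5))² = 115 - (28 + 9)² = 115 - 1*37² = 115 - 1*1369 = 115 - 1369 = -1254)
-6123/X + (18145 - 1*11198)/F = -6123/(-1254) + (18145 - 1*11198)/(-17279) = -6123*(-1/1254) + (18145 - 11198)*(-1/17279) = 2041/418 + 6947*(-1/17279) = 2041/418 - 6947/17279 = 32362593/7222622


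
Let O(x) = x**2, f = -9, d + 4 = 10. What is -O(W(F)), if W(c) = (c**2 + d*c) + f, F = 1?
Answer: -4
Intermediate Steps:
d = 6 (d = -4 + 10 = 6)
W(c) = -9 + c**2 + 6*c (W(c) = (c**2 + 6*c) - 9 = -9 + c**2 + 6*c)
-O(W(F)) = -(-9 + 1**2 + 6*1)**2 = -(-9 + 1 + 6)**2 = -1*(-2)**2 = -1*4 = -4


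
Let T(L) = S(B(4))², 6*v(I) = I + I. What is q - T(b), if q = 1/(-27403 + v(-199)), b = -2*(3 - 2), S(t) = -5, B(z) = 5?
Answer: -2060203/82408 ≈ -25.000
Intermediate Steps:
v(I) = I/3 (v(I) = (I + I)/6 = (2*I)/6 = I/3)
b = -2 (b = -2*1 = -2)
T(L) = 25 (T(L) = (-5)² = 25)
q = -3/82408 (q = 1/(-27403 + (⅓)*(-199)) = 1/(-27403 - 199/3) = 1/(-82408/3) = -3/82408 ≈ -3.6404e-5)
q - T(b) = -3/82408 - 1*25 = -3/82408 - 25 = -2060203/82408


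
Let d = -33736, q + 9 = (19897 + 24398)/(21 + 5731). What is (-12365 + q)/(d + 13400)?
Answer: 71130953/116972672 ≈ 0.60810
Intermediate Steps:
q = -7473/5752 (q = -9 + (19897 + 24398)/(21 + 5731) = -9 + 44295/5752 = -7473/5752 ≈ -1.2992)
(-12365 + q)/(d + 13400) = (-12365 - 7473/5752)/(-33736 + 13400) = -71130953/5752/(-20336) = -71130953/5752*(-1/20336) = 71130953/116972672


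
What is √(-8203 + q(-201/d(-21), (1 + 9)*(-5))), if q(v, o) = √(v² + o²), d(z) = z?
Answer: √(-401947 + 7*√126989)/7 ≈ 90.289*I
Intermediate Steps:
q(v, o) = √(o² + v²)
√(-8203 + q(-201/d(-21), (1 + 9)*(-5))) = √(-8203 + √(((1 + 9)*(-5))² + (-201/(-21))²)) = √(-8203 + √((10*(-5))² + (-201*(-1/21))²)) = √(-8203 + √((-50)² + (67/7)²)) = √(-8203 + √(2500 + 4489/49)) = √(-8203 + √(126989/49)) = √(-8203 + √126989/7)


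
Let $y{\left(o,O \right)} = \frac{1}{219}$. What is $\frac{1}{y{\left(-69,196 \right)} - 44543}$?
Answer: $- \frac{219}{9754916} \approx -2.245 \cdot 10^{-5}$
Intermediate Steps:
$y{\left(o,O \right)} = \frac{1}{219}$
$\frac{1}{y{\left(-69,196 \right)} - 44543} = \frac{1}{\frac{1}{219} - 44543} = \frac{1}{- \frac{9754916}{219}} = - \frac{219}{9754916}$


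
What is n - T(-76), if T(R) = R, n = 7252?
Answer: 7328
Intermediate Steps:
n - T(-76) = 7252 - 1*(-76) = 7252 + 76 = 7328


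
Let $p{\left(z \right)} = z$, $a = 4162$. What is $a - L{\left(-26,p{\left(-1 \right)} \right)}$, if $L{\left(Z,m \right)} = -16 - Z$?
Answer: $4152$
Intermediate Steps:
$a - L{\left(-26,p{\left(-1 \right)} \right)} = 4162 - \left(-16 - -26\right) = 4162 - \left(-16 + 26\right) = 4162 - 10 = 4152$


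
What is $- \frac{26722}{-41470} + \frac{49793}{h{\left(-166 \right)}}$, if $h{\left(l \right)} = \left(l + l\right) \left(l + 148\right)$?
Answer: $\frac{1112303191}{123912360} \approx 8.9765$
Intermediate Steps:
$h{\left(l \right)} = 2 l \left(148 + l\right)$
$- \frac{26722}{-41470} + \frac{49793}{h{\left(-166 \right)}} = - \frac{26722}{-41470} + \frac{49793}{2 \left(-166\right) \left(148 - 166\right)} = \left(-26722\right) \left(- \frac{1}{41470}\right) + \frac{49793}{2 \left(-166\right) \left(-18\right)} = \frac{13361}{20735} + \frac{49793}{5976} = \frac{1112303191}{123912360}$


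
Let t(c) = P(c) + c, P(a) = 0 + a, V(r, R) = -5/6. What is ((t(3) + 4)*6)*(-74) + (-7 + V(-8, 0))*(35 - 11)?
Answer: -4628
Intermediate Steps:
V(r, R) = -⅚ (V(r, R) = -5*⅙ = -⅚)
P(a) = a
t(c) = 2*c (t(c) = c + c = 2*c)
((t(3) + 4)*6)*(-74) + (-7 + V(-8, 0))*(35 - 11) = ((2*3 + 4)*6)*(-74) + (-7 - ⅚)*(35 - 11) = ((6 + 4)*6)*(-74) - 47/6*24 = (10*6)*(-74) - 188 = 60*(-74) - 188 = -4440 - 188 = -4628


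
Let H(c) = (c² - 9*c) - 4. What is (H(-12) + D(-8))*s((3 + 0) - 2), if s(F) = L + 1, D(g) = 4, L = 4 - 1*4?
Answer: 252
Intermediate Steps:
L = 0 (L = 4 - 4 = 0)
s(F) = 1 (s(F) = 0 + 1 = 1)
H(c) = -4 + c² - 9*c
(H(-12) + D(-8))*s((3 + 0) - 2) = ((-4 + (-12)² - 9*(-12)) + 4)*1 = ((-4 + 144 + 108) + 4)*1 = (248 + 4)*1 = 252*1 = 252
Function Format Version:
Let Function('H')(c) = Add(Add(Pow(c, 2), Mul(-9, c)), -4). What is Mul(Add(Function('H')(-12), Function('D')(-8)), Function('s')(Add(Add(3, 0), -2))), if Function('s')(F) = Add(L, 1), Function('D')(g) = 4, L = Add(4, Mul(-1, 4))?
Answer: 252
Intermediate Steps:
L = 0 (L = Add(4, -4) = 0)
Function('s')(F) = 1 (Function('s')(F) = Add(0, 1) = 1)
Function('H')(c) = Add(-4, Pow(c, 2), Mul(-9, c))
Mul(Add(Function('H')(-12), Function('D')(-8)), Function('s')(Add(Add(3, 0), -2))) = Mul(Add(Add(-4, Pow(-12, 2), Mul(-9, -12)), 4), 1) = Mul(Add(Add(-4, 144, 108), 4), 1) = Mul(Add(248, 4), 1) = Mul(252, 1) = 252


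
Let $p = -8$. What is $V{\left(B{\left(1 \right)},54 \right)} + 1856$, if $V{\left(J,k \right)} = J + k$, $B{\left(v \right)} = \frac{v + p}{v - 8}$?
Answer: $1911$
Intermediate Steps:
$B{\left(v \right)} = 1$ ($B{\left(v \right)} = \frac{v - 8}{v - 8} = \frac{-8 + v}{-8 + v} = 1$)
$V{\left(B{\left(1 \right)},54 \right)} + 1856 = \left(1 + 54\right) + 1856 = 55 + 1856 = 1911$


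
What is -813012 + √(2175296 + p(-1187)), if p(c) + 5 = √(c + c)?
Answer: -813012 + √(2175291 + I*√2374) ≈ -8.1154e+5 + 0.01652*I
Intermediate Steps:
p(c) = -5 + √2*√c (p(c) = -5 + √(c + c) = -5 + √(2*c) = -5 + √2*√c)
-813012 + √(2175296 + p(-1187)) = -813012 + √(2175296 + (-5 + √2*√(-1187))) = -813012 + √(2175296 + (-5 + √2*(I*√1187))) = -813012 + √(2175296 + (-5 + I*√2374)) = -813012 + √(2175291 + I*√2374)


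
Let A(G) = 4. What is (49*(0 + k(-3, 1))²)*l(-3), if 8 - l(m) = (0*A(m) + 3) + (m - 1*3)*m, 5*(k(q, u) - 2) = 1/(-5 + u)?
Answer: -968877/400 ≈ -2422.2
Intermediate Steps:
k(q, u) = 2 + 1/(5*(-5 + u))
l(m) = 5 - m*(-3 + m) (l(m) = 8 - ((0*4 + 3) + (m - 1*3)*m) = 8 - ((0 + 3) + (m - 3)*m) = 8 - (3 + (-3 + m)*m) = 8 - (3 + m*(-3 + m)) = 8 + (-3 - m*(-3 + m)) = 5 - m*(-3 + m))
(49*(0 + k(-3, 1))²)*l(-3) = (49*(0 + (-49 + 10*1)/(5*(-5 + 1)))²)*(5 - 1*(-3)² + 3*(-3)) = (49*(0 + (⅕)*(-49 + 10)/(-4))²)*(5 - 1*9 - 9) = (49*(0 + (⅕)*(-¼)*(-39))²)*(5 - 9 - 9) = (49*(0 + 39/20)²)*(-13) = (49*(39/20)²)*(-13) = (49*(1521/400))*(-13) = (74529/400)*(-13) = -968877/400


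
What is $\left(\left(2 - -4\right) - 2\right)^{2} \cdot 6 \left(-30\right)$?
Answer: $-2880$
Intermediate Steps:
$\left(\left(2 - -4\right) - 2\right)^{2} \cdot 6 \left(-30\right) = \left(\left(2 + 4\right) - 2\right)^{2} \cdot 6 \left(-30\right) = \left(6 - 2\right)^{2} \cdot 6 \left(-30\right) = 4^{2} \cdot 6 \left(-30\right) = 16 \cdot 6 \left(-30\right) = 96 \left(-30\right) = -2880$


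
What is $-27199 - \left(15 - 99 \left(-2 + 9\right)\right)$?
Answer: $-26521$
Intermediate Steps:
$-27199 - \left(15 - 99 \left(-2 + 9\right)\right) = -27199 + \left(-15 + 99 \cdot 7\right) = -27199 + \left(-15 + 693\right) = -27199 + 678 = -26521$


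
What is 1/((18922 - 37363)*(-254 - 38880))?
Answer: 1/721670094 ≈ 1.3857e-9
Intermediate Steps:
1/((18922 - 37363)*(-254 - 38880)) = 1/(-18441*(-39134)) = 1/721670094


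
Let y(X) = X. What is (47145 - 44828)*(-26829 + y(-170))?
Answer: -62556683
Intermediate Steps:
(47145 - 44828)*(-26829 + y(-170)) = (47145 - 44828)*(-26829 - 170) = 2317*(-26999) = -62556683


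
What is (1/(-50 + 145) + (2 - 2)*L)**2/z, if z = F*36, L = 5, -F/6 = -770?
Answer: 1/1501038000 ≈ 6.6621e-10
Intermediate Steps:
F = 4620 (F = -6*(-770) = 4620)
z = 166320 (z = 4620*36 = 166320)
(1/(-50 + 145) + (2 - 2)*L)**2/z = (1/(-50 + 145) + (2 - 2)*5)**2/166320 = (1/95 + 0*5)**2*(1/166320) = (1/95 + 0)**2*(1/166320) = (1/95)**2*(1/166320) = (1/9025)*(1/166320) = 1/1501038000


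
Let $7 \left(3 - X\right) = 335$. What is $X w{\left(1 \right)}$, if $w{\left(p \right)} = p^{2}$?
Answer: $- \frac{314}{7} \approx -44.857$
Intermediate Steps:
$X = - \frac{314}{7}$ ($X = 3 - \frac{335}{7} = - \frac{314}{7} \approx -44.857$)
$X w{\left(1 \right)} = - \frac{314 \cdot 1^{2}}{7} = \left(- \frac{314}{7}\right) 1 = - \frac{314}{7}$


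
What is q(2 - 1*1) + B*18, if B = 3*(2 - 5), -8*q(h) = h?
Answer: -1297/8 ≈ -162.13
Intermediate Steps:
q(h) = -h/8
B = -9 (B = 3*(-3) = -9)
q(2 - 1*1) + B*18 = -(2 - 1*1)/8 - 9*18 = -(2 - 1)/8 - 162 = -⅛*1 - 162 = -⅛ - 162 = -1297/8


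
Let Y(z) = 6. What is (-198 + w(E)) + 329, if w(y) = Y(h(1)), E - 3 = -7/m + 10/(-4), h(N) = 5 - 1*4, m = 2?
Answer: 137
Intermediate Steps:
h(N) = 1 (h(N) = 5 - 4 = 1)
E = -3 (E = 3 + (-7/2 + 10/(-4)) = 3 + (-7*1/2 + 10*(-1/4)) = 3 + (-7/2 - 5/2) = 3 - 6 = -3)
w(y) = 6
(-198 + w(E)) + 329 = (-198 + 6) + 329 = -192 + 329 = 137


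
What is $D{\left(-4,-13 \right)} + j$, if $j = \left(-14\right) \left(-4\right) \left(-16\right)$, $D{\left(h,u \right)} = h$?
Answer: $-900$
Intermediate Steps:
$j = -896$ ($j = 56 \left(-16\right) = -896$)
$D{\left(-4,-13 \right)} + j = -4 - 896 = -900$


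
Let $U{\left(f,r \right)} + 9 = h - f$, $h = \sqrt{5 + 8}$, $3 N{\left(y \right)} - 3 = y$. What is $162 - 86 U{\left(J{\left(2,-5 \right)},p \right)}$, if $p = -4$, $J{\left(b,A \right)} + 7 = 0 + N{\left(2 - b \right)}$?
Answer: $420 - 86 \sqrt{13} \approx 109.92$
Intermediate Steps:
$N{\left(y \right)} = 1 + \frac{y}{3}$
$J{\left(b,A \right)} = - \frac{16}{3} - \frac{b}{3}$ ($J{\left(b,A \right)} = -7 + \left(0 + \left(1 + \frac{2 - b}{3}\right)\right) = -7 + \left(0 + \left(1 - \left(- \frac{2}{3} + \frac{b}{3}\right)\right)\right) = -7 + \left(0 - \left(- \frac{5}{3} + \frac{b}{3}\right)\right) = -7 - \left(- \frac{5}{3} + \frac{b}{3}\right) = - \frac{16}{3} - \frac{b}{3}$)
$h = \sqrt{13} \approx 3.6056$
$U{\left(f,r \right)} = -9 + \sqrt{13} - f$ ($U{\left(f,r \right)} = -9 - \left(f - \sqrt{13}\right) = -9 + \sqrt{13} - f$)
$162 - 86 U{\left(J{\left(2,-5 \right)},p \right)} = 162 - 86 \left(-9 + \sqrt{13} - \left(- \frac{16}{3} - \frac{2}{3}\right)\right) = 162 - 86 \left(-9 + \sqrt{13} - -6\right) = 162 - 86 \left(-9 + \sqrt{13} + 6\right) = 162 - 86 \left(-3 + \sqrt{13}\right) = 162 + \left(258 - 86 \sqrt{13}\right) = 420 - 86 \sqrt{13}$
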